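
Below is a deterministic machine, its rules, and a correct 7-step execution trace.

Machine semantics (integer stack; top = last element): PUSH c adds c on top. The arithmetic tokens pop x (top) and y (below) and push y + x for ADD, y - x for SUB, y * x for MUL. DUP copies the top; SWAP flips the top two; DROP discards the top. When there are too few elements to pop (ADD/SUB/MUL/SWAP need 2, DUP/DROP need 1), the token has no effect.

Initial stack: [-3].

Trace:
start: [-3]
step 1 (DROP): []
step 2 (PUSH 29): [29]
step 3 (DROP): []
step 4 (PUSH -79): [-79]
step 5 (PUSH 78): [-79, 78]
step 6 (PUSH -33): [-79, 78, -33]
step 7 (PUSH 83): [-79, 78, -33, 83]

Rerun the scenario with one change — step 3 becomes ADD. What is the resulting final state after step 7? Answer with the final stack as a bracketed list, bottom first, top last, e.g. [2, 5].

[29, -79, 78, -33, 83]

(re-executing from step 3 with the substitution; state before step 3: [29])
step 3 (ADD): [29]
step 4 (PUSH -79): [29, -79]
step 5 (PUSH 78): [29, -79, 78]
step 6 (PUSH -33): [29, -79, 78, -33]
step 7 (PUSH 83): [29, -79, 78, -33, 83]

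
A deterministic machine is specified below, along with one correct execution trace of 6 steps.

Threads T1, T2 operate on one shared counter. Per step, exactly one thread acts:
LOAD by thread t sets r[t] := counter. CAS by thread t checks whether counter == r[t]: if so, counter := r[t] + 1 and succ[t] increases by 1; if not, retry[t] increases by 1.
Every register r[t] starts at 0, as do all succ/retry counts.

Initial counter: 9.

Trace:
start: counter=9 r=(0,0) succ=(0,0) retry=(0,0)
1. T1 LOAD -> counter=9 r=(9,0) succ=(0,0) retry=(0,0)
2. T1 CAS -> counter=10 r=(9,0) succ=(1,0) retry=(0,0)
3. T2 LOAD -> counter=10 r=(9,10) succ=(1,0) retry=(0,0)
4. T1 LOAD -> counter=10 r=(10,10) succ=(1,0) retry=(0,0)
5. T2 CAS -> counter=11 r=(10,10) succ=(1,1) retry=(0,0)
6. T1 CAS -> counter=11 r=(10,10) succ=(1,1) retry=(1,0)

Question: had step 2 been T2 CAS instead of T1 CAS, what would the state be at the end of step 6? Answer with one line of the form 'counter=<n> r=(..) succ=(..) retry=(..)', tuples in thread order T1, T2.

(re-executing from step 2 with the substitution; state before step 2: counter=9 r=(9,0) succ=(0,0) retry=(0,0))
2. T2 CAS -> counter=9 r=(9,0) succ=(0,0) retry=(0,1)
3. T2 LOAD -> counter=9 r=(9,9) succ=(0,0) retry=(0,1)
4. T1 LOAD -> counter=9 r=(9,9) succ=(0,0) retry=(0,1)
5. T2 CAS -> counter=10 r=(9,9) succ=(0,1) retry=(0,1)
6. T1 CAS -> counter=10 r=(9,9) succ=(0,1) retry=(1,1)

counter=10 r=(9,9) succ=(0,1) retry=(1,1)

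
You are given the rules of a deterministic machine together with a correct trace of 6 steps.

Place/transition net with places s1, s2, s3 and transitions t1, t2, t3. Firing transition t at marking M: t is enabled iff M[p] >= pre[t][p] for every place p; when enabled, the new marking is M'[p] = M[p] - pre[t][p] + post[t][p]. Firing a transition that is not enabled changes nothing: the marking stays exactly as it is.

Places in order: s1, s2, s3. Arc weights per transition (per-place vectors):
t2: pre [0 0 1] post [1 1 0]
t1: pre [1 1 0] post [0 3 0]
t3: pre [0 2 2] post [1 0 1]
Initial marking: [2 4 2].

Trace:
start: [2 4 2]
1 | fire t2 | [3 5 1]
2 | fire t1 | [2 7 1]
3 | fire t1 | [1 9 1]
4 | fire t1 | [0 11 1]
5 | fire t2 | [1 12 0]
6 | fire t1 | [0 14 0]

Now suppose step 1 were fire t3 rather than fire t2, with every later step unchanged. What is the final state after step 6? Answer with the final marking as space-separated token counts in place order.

(re-executing from step 1 with the substitution; state before step 1: [2 4 2])
1 | fire t3 | [3 2 1]
2 | fire t1 | [2 4 1]
3 | fire t1 | [1 6 1]
4 | fire t1 | [0 8 1]
5 | fire t2 | [1 9 0]
6 | fire t1 | [0 11 0]

0 11 0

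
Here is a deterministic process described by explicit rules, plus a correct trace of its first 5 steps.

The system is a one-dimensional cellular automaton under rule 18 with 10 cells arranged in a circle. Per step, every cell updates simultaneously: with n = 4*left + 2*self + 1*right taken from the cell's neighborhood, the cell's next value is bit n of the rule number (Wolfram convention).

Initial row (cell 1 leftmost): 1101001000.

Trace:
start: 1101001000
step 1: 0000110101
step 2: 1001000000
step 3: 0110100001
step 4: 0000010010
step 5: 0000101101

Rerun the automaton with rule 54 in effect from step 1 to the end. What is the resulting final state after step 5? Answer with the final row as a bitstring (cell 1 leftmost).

(re-executing steps 1..5 under rule 54; state before step 1: 1101001000)
step 1: 0011111101
step 2: 1100000011
step 3: 0010000100
step 4: 0111001110
step 5: 1000110001

1000110001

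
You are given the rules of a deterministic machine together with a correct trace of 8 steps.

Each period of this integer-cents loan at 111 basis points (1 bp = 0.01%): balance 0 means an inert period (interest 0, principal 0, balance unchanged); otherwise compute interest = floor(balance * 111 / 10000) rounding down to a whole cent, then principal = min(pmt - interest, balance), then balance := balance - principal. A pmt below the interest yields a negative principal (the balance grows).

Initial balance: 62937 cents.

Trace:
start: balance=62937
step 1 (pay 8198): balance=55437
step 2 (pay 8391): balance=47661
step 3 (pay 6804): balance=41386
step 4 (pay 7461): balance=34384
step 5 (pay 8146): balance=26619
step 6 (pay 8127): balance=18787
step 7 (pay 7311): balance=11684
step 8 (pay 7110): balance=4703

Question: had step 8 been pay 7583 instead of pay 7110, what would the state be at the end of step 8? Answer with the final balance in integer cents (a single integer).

4230

(re-executing from step 8 with the substitution; state before step 8: balance=11684)
step 8 (pay 7583): balance=4230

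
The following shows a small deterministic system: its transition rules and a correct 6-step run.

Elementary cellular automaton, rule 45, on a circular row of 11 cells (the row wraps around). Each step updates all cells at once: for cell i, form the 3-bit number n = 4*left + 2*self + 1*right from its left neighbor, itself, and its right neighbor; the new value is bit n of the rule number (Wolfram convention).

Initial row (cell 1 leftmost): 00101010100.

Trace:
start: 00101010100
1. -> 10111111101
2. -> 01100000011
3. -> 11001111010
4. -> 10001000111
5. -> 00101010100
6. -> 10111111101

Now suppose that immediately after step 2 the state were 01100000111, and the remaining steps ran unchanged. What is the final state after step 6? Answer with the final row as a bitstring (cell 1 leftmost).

11111001010

state after step 2 := 01100000111
3. -> 11001110100
4. -> 10001001100
5. -> 10101001000
6. -> 11111001010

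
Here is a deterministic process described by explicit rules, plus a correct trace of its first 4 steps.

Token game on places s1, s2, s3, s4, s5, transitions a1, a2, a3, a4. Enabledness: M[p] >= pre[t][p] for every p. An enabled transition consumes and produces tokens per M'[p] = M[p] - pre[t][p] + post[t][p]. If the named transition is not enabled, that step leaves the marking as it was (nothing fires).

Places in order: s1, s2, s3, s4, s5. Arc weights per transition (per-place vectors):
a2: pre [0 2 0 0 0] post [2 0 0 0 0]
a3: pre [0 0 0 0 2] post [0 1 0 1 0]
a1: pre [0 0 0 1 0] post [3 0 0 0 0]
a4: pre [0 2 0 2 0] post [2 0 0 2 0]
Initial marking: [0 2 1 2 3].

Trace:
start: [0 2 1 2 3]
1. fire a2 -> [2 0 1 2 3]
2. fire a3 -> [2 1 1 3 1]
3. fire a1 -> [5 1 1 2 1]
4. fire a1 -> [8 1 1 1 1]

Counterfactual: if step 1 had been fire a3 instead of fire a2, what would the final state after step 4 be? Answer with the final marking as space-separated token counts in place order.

(re-executing from step 1 with the substitution; state before step 1: [0 2 1 2 3])
1. fire a3 -> [0 3 1 3 1]
2. fire a3 -> [0 3 1 3 1]
3. fire a1 -> [3 3 1 2 1]
4. fire a1 -> [6 3 1 1 1]

6 3 1 1 1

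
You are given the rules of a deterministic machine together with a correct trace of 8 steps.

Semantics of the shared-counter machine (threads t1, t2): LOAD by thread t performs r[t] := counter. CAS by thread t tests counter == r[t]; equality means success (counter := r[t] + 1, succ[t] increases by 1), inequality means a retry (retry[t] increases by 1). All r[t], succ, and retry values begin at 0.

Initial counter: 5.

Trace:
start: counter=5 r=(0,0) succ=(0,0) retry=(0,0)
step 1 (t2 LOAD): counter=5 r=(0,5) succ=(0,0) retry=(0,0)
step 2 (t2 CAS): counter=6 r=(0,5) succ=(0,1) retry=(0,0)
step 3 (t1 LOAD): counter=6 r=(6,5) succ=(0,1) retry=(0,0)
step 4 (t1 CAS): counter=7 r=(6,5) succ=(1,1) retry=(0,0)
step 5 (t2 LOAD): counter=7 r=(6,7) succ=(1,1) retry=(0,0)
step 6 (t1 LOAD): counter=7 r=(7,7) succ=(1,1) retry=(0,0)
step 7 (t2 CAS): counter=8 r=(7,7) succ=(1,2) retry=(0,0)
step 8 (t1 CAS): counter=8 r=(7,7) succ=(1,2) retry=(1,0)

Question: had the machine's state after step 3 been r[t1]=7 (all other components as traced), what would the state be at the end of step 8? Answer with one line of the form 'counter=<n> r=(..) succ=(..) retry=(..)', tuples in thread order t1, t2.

state after step 3 := counter=6 r=(7,5) succ=(0,1) retry=(0,0)
step 4 (t1 CAS): counter=6 r=(7,5) succ=(0,1) retry=(1,0)
step 5 (t2 LOAD): counter=6 r=(7,6) succ=(0,1) retry=(1,0)
step 6 (t1 LOAD): counter=6 r=(6,6) succ=(0,1) retry=(1,0)
step 7 (t2 CAS): counter=7 r=(6,6) succ=(0,2) retry=(1,0)
step 8 (t1 CAS): counter=7 r=(6,6) succ=(0,2) retry=(2,0)

counter=7 r=(6,6) succ=(0,2) retry=(2,0)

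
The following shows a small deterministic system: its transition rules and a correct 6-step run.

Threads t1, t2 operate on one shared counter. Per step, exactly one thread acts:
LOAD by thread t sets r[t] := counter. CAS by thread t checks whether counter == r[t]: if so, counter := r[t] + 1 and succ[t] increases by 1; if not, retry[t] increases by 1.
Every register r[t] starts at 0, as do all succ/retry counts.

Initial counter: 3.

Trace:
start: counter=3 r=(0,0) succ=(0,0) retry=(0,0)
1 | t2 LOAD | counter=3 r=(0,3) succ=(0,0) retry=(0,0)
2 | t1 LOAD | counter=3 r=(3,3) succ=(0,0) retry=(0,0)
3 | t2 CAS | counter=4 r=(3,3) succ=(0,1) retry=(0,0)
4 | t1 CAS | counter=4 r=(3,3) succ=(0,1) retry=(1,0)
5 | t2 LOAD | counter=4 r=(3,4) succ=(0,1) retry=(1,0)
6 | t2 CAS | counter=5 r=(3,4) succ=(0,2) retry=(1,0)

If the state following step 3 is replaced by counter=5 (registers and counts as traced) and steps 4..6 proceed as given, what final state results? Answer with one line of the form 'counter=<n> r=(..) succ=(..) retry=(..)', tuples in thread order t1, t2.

counter=6 r=(3,5) succ=(0,2) retry=(1,0)

state after step 3 := counter=5 r=(3,3) succ=(0,1) retry=(0,0)
4 | t1 CAS | counter=5 r=(3,3) succ=(0,1) retry=(1,0)
5 | t2 LOAD | counter=5 r=(3,5) succ=(0,1) retry=(1,0)
6 | t2 CAS | counter=6 r=(3,5) succ=(0,2) retry=(1,0)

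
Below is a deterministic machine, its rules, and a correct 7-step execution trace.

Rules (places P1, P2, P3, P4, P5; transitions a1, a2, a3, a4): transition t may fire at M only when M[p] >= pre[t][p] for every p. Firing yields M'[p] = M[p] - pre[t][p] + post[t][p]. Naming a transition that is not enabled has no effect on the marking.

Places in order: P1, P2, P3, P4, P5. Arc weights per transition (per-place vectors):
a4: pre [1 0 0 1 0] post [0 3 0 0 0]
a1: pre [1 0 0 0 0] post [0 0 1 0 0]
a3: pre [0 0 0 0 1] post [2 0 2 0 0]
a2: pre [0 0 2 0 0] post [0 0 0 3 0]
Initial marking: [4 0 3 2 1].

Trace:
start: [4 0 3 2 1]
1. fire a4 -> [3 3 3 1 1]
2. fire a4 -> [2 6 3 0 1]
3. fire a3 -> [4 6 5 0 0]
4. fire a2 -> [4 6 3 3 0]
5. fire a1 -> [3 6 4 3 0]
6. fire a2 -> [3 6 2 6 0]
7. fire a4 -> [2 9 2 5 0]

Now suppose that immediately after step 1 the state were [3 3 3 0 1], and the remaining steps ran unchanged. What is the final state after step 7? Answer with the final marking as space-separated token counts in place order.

state after step 1 := [3 3 3 0 1]
2. fire a4 -> [3 3 3 0 1]
3. fire a3 -> [5 3 5 0 0]
4. fire a2 -> [5 3 3 3 0]
5. fire a1 -> [4 3 4 3 0]
6. fire a2 -> [4 3 2 6 0]
7. fire a4 -> [3 6 2 5 0]

3 6 2 5 0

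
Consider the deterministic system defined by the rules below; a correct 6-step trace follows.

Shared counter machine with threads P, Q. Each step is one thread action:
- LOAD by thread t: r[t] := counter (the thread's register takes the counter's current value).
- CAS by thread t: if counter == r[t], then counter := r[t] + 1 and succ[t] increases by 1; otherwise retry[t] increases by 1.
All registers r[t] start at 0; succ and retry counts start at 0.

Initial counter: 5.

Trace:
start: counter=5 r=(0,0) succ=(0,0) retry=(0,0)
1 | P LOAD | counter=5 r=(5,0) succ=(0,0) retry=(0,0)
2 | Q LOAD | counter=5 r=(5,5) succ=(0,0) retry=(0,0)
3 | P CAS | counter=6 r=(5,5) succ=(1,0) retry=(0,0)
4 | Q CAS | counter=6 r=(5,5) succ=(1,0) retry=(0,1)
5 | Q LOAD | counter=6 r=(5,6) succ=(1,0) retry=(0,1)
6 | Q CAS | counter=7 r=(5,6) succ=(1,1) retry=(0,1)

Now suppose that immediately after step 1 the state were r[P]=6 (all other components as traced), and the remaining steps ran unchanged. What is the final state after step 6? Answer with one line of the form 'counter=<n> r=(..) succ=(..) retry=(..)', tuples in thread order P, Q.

state after step 1 := counter=5 r=(6,0) succ=(0,0) retry=(0,0)
2 | Q LOAD | counter=5 r=(6,5) succ=(0,0) retry=(0,0)
3 | P CAS | counter=5 r=(6,5) succ=(0,0) retry=(1,0)
4 | Q CAS | counter=6 r=(6,5) succ=(0,1) retry=(1,0)
5 | Q LOAD | counter=6 r=(6,6) succ=(0,1) retry=(1,0)
6 | Q CAS | counter=7 r=(6,6) succ=(0,2) retry=(1,0)

counter=7 r=(6,6) succ=(0,2) retry=(1,0)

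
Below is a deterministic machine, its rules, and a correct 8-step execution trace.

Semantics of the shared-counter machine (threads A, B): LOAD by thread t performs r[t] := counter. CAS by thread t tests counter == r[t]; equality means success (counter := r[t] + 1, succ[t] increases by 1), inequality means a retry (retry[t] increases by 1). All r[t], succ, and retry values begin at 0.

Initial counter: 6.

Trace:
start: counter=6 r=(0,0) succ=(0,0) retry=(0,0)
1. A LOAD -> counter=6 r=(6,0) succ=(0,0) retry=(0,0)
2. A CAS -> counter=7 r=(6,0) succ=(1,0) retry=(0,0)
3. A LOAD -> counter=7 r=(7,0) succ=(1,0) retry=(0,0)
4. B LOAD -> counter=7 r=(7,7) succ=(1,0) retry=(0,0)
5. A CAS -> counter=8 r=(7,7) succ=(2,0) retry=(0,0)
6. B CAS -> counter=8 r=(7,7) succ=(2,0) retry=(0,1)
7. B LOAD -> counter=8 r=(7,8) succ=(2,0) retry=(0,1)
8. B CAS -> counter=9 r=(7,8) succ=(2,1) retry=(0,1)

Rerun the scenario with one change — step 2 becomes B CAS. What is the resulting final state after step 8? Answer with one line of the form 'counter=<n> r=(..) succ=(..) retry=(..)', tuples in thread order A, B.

(re-executing from step 2 with the substitution; state before step 2: counter=6 r=(6,0) succ=(0,0) retry=(0,0))
2. B CAS -> counter=6 r=(6,0) succ=(0,0) retry=(0,1)
3. A LOAD -> counter=6 r=(6,0) succ=(0,0) retry=(0,1)
4. B LOAD -> counter=6 r=(6,6) succ=(0,0) retry=(0,1)
5. A CAS -> counter=7 r=(6,6) succ=(1,0) retry=(0,1)
6. B CAS -> counter=7 r=(6,6) succ=(1,0) retry=(0,2)
7. B LOAD -> counter=7 r=(6,7) succ=(1,0) retry=(0,2)
8. B CAS -> counter=8 r=(6,7) succ=(1,1) retry=(0,2)

counter=8 r=(6,7) succ=(1,1) retry=(0,2)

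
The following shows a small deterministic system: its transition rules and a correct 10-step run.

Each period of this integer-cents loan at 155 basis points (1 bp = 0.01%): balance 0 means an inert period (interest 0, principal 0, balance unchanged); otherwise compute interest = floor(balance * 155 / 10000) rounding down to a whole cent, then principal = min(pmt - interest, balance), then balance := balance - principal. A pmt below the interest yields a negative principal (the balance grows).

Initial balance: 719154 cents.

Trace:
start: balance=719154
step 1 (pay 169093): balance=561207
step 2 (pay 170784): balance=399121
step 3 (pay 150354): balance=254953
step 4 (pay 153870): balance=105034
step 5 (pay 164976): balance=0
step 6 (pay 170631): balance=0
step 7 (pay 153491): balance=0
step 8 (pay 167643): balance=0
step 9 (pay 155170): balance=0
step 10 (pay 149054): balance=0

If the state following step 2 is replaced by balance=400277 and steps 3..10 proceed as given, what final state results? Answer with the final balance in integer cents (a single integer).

state after step 2 := balance=400277
step 3 (pay 150354): balance=256127
step 4 (pay 153870): balance=106226
step 5 (pay 164976): balance=0
step 6 (pay 170631): balance=0
step 7 (pay 153491): balance=0
step 8 (pay 167643): balance=0
step 9 (pay 155170): balance=0
step 10 (pay 149054): balance=0

0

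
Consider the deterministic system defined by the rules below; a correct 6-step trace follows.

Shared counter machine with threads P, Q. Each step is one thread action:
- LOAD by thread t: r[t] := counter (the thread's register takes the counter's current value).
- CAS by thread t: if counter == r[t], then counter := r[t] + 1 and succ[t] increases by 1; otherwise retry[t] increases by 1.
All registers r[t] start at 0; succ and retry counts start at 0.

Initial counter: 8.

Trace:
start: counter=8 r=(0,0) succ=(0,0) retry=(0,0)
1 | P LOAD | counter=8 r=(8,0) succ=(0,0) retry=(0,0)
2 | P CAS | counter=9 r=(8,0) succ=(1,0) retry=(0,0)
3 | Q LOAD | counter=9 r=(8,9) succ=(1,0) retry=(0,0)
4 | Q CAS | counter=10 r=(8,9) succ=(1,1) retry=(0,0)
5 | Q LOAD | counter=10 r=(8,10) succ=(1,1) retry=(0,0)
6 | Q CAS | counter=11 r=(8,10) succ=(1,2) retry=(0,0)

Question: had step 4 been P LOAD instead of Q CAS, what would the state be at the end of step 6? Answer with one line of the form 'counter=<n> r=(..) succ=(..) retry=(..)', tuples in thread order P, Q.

counter=10 r=(9,9) succ=(1,1) retry=(0,0)

(re-executing from step 4 with the substitution; state before step 4: counter=9 r=(8,9) succ=(1,0) retry=(0,0))
4 | P LOAD | counter=9 r=(9,9) succ=(1,0) retry=(0,0)
5 | Q LOAD | counter=9 r=(9,9) succ=(1,0) retry=(0,0)
6 | Q CAS | counter=10 r=(9,9) succ=(1,1) retry=(0,0)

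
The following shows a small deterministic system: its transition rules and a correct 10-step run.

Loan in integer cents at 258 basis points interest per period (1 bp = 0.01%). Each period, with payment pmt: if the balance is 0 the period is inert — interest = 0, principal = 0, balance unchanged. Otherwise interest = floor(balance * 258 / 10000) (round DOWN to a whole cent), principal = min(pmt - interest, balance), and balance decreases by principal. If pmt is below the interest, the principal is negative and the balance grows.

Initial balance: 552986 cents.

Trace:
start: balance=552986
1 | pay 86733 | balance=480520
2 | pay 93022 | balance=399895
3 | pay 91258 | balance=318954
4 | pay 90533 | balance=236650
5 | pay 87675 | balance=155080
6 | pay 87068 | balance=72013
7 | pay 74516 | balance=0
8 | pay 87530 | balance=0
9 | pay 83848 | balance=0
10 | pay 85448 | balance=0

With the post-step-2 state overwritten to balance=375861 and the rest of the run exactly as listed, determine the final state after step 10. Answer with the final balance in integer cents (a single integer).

0

state after step 2 := balance=375861
3 | pay 91258 | balance=294300
4 | pay 90533 | balance=211359
5 | pay 87675 | balance=129137
6 | pay 87068 | balance=45400
7 | pay 74516 | balance=0
8 | pay 87530 | balance=0
9 | pay 83848 | balance=0
10 | pay 85448 | balance=0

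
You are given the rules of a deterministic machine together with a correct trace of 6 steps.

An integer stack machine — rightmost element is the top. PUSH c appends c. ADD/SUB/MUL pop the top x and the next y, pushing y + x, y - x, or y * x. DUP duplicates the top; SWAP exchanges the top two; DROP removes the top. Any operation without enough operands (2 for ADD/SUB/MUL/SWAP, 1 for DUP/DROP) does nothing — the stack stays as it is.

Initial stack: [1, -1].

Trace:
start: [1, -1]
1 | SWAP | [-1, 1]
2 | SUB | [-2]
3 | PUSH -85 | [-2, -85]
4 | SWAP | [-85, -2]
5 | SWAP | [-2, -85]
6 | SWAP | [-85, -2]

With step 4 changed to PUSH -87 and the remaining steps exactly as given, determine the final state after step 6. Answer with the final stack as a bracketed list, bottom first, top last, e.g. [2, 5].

[-2, -85, -87]

(re-executing from step 4 with the substitution; state before step 4: [-2, -85])
4 | PUSH -87 | [-2, -85, -87]
5 | SWAP | [-2, -87, -85]
6 | SWAP | [-2, -85, -87]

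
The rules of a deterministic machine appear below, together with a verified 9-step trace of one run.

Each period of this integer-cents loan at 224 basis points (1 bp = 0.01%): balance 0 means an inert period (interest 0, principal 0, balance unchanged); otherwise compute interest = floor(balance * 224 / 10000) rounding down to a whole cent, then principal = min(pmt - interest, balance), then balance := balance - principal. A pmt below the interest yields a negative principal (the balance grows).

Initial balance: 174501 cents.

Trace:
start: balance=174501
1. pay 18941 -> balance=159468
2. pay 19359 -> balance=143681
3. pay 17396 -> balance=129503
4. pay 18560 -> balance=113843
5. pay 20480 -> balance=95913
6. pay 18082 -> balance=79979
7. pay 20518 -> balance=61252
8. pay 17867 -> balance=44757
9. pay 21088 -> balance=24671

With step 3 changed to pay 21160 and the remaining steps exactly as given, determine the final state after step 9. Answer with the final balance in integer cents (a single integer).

(re-executing from step 3 with the substitution; state before step 3: balance=143681)
3. pay 21160 -> balance=125739
4. pay 18560 -> balance=109995
5. pay 20480 -> balance=91978
6. pay 18082 -> balance=75956
7. pay 20518 -> balance=57139
8. pay 17867 -> balance=40551
9. pay 21088 -> balance=20371

20371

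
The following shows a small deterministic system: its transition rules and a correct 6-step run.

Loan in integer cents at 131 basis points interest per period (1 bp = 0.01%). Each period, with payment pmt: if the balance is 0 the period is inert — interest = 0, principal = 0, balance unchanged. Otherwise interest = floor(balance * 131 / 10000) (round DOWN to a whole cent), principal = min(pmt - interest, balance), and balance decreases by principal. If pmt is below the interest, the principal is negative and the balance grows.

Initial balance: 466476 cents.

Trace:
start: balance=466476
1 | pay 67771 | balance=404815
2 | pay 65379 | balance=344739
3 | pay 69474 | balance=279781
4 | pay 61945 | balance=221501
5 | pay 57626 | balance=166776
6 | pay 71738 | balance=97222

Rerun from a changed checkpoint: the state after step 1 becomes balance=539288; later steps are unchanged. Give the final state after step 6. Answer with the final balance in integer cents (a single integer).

240736

state after step 1 := balance=539288
2 | pay 65379 | balance=480973
3 | pay 69474 | balance=417799
4 | pay 61945 | balance=361327
5 | pay 57626 | balance=308434
6 | pay 71738 | balance=240736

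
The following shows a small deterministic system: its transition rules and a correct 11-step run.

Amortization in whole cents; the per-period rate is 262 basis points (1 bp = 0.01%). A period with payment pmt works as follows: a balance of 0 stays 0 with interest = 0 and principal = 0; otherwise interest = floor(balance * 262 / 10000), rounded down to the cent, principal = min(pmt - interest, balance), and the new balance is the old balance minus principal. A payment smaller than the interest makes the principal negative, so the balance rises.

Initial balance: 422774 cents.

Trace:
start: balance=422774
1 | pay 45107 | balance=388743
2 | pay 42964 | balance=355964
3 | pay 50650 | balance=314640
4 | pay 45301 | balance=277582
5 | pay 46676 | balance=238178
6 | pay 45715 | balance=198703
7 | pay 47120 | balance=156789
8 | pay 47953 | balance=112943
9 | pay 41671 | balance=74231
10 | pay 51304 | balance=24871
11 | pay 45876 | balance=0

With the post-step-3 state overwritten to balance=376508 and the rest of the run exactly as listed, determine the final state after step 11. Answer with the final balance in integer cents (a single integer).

state after step 3 := balance=376508
4 | pay 45301 | balance=341071
5 | pay 46676 | balance=303331
6 | pay 45715 | balance=265563
7 | pay 47120 | balance=225400
8 | pay 47953 | balance=183352
9 | pay 41671 | balance=146484
10 | pay 51304 | balance=99017
11 | pay 45876 | balance=55735

55735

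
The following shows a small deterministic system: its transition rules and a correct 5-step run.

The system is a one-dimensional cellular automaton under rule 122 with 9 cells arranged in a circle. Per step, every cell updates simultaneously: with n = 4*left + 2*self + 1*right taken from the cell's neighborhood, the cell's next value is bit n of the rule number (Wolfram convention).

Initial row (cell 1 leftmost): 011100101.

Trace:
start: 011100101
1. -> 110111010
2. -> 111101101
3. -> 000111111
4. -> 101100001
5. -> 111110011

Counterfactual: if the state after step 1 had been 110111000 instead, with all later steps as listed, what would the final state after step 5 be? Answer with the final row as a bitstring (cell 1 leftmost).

state after step 1 := 110111000
2. -> 111101101
3. -> 000111111
4. -> 101100001
5. -> 111110011

111110011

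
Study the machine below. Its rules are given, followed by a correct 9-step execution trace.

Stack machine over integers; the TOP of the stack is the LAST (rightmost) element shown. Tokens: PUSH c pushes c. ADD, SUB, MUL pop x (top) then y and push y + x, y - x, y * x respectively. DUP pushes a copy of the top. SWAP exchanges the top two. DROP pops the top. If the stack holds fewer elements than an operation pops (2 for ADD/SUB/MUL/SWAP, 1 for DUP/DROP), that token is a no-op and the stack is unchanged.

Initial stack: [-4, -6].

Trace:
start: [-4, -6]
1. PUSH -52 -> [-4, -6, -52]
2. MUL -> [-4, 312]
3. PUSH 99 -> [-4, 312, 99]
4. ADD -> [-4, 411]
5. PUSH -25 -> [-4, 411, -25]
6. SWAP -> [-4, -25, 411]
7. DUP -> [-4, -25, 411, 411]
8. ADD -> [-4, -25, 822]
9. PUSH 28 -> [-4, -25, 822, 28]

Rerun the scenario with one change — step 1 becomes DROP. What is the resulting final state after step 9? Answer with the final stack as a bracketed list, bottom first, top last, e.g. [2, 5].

(re-executing from step 1 with the substitution; state before step 1: [-4, -6])
1. DROP -> [-4]
2. MUL -> [-4]
3. PUSH 99 -> [-4, 99]
4. ADD -> [95]
5. PUSH -25 -> [95, -25]
6. SWAP -> [-25, 95]
7. DUP -> [-25, 95, 95]
8. ADD -> [-25, 190]
9. PUSH 28 -> [-25, 190, 28]

[-25, 190, 28]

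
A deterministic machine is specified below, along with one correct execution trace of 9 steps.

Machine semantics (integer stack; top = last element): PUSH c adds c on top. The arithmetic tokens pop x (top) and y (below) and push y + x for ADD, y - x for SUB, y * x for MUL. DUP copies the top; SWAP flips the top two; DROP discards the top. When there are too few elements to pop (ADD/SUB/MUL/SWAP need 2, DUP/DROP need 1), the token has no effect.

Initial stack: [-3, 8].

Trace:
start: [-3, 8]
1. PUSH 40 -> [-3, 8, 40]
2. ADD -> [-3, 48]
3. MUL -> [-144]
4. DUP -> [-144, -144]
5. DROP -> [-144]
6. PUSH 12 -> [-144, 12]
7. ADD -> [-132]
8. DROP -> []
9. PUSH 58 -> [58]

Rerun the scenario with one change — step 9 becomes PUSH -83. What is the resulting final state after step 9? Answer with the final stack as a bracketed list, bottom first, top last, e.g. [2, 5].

(re-executing from step 9 with the substitution; state before step 9: [])
9. PUSH -83 -> [-83]

[-83]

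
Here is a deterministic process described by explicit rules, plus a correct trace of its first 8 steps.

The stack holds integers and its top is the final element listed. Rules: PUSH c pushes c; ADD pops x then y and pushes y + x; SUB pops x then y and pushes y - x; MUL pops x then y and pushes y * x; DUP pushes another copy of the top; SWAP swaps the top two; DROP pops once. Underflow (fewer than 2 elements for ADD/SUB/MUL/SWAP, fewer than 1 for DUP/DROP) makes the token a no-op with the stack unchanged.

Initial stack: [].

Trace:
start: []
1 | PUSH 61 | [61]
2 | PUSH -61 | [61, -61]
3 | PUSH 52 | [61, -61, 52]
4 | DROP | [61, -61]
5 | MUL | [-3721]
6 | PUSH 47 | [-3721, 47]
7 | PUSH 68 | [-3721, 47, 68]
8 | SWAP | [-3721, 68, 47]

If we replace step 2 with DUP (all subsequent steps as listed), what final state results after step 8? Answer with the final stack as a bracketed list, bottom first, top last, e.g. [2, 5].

[3721, 68, 47]

(re-executing from step 2 with the substitution; state before step 2: [61])
2 | DUP | [61, 61]
3 | PUSH 52 | [61, 61, 52]
4 | DROP | [61, 61]
5 | MUL | [3721]
6 | PUSH 47 | [3721, 47]
7 | PUSH 68 | [3721, 47, 68]
8 | SWAP | [3721, 68, 47]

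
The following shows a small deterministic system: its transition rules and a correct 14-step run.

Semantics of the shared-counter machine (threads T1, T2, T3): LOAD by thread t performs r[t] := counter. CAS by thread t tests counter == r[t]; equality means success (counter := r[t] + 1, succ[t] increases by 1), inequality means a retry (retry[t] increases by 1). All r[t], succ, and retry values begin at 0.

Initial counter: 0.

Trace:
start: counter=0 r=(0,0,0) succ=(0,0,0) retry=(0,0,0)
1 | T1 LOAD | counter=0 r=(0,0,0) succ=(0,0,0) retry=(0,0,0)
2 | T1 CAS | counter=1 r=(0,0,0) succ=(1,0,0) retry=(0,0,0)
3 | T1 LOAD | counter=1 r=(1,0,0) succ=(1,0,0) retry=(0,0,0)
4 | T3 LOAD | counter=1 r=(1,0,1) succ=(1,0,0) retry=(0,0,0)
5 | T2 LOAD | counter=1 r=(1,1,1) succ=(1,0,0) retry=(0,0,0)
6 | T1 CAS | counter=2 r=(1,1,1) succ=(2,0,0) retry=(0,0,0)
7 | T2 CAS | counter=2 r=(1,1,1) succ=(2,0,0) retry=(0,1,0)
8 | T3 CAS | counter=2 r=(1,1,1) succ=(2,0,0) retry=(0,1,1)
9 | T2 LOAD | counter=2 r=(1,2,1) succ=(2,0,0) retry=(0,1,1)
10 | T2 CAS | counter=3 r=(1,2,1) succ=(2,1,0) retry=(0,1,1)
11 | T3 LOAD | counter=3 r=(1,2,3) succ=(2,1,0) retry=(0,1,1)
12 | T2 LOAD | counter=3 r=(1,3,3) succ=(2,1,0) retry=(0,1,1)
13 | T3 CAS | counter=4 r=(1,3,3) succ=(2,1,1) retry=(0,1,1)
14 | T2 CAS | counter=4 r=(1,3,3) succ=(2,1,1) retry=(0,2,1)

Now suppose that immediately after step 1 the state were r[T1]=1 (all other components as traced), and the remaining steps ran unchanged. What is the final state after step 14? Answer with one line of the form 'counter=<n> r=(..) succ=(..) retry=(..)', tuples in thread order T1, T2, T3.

state after step 1 := counter=0 r=(1,0,0) succ=(0,0,0) retry=(0,0,0)
2 | T1 CAS | counter=0 r=(1,0,0) succ=(0,0,0) retry=(1,0,0)
3 | T1 LOAD | counter=0 r=(0,0,0) succ=(0,0,0) retry=(1,0,0)
4 | T3 LOAD | counter=0 r=(0,0,0) succ=(0,0,0) retry=(1,0,0)
5 | T2 LOAD | counter=0 r=(0,0,0) succ=(0,0,0) retry=(1,0,0)
6 | T1 CAS | counter=1 r=(0,0,0) succ=(1,0,0) retry=(1,0,0)
7 | T2 CAS | counter=1 r=(0,0,0) succ=(1,0,0) retry=(1,1,0)
8 | T3 CAS | counter=1 r=(0,0,0) succ=(1,0,0) retry=(1,1,1)
9 | T2 LOAD | counter=1 r=(0,1,0) succ=(1,0,0) retry=(1,1,1)
10 | T2 CAS | counter=2 r=(0,1,0) succ=(1,1,0) retry=(1,1,1)
11 | T3 LOAD | counter=2 r=(0,1,2) succ=(1,1,0) retry=(1,1,1)
12 | T2 LOAD | counter=2 r=(0,2,2) succ=(1,1,0) retry=(1,1,1)
13 | T3 CAS | counter=3 r=(0,2,2) succ=(1,1,1) retry=(1,1,1)
14 | T2 CAS | counter=3 r=(0,2,2) succ=(1,1,1) retry=(1,2,1)

counter=3 r=(0,2,2) succ=(1,1,1) retry=(1,2,1)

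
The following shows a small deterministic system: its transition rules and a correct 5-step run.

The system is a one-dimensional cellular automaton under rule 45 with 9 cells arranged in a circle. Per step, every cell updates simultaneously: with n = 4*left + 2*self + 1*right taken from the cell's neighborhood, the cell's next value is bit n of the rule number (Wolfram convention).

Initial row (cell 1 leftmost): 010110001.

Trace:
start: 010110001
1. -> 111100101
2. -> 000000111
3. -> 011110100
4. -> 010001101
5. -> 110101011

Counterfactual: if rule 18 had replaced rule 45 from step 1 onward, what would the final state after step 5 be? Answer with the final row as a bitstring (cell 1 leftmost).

100100000

(re-executing steps 1..5 under rule 18; state before step 1: 010110001)
1. -> 000001010
2. -> 000010001
3. -> 100101010
4. -> 011000000
5. -> 100100000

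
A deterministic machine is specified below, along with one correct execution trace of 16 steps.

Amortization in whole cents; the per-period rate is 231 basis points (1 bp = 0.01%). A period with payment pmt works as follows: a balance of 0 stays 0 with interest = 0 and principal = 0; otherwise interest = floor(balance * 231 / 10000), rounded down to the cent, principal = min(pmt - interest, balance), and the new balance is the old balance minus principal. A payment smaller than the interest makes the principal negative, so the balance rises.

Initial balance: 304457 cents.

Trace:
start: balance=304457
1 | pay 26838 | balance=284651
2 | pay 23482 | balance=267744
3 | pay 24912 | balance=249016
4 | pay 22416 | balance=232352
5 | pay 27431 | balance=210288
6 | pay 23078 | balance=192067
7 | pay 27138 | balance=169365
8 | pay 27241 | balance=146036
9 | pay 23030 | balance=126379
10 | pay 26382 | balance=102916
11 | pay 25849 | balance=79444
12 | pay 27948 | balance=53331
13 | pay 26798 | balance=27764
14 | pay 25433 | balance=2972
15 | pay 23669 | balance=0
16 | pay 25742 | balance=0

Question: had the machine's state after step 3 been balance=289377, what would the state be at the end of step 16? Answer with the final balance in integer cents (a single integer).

7464

state after step 3 := balance=289377
4 | pay 22416 | balance=273645
5 | pay 27431 | balance=252535
6 | pay 23078 | balance=235290
7 | pay 27138 | balance=213587
8 | pay 27241 | balance=191279
9 | pay 23030 | balance=172667
10 | pay 26382 | balance=150273
11 | pay 25849 | balance=127895
12 | pay 27948 | balance=102901
13 | pay 26798 | balance=78480
14 | pay 25433 | balance=54859
15 | pay 23669 | balance=32457
16 | pay 25742 | balance=7464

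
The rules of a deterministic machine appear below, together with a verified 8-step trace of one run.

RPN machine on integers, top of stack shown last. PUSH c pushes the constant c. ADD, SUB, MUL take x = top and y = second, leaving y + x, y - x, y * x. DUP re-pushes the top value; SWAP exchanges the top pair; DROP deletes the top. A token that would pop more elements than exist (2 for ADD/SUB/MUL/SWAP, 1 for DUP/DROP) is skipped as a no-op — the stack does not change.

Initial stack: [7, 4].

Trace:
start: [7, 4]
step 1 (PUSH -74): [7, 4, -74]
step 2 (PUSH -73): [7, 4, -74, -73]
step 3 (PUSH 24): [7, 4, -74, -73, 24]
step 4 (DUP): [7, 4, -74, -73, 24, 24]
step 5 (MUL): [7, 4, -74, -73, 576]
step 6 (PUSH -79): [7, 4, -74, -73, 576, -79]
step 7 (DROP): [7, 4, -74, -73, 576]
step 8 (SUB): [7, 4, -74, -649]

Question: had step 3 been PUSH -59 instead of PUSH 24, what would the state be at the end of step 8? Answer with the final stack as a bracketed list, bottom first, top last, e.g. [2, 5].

[7, 4, -74, -3554]

(re-executing from step 3 with the substitution; state before step 3: [7, 4, -74, -73])
step 3 (PUSH -59): [7, 4, -74, -73, -59]
step 4 (DUP): [7, 4, -74, -73, -59, -59]
step 5 (MUL): [7, 4, -74, -73, 3481]
step 6 (PUSH -79): [7, 4, -74, -73, 3481, -79]
step 7 (DROP): [7, 4, -74, -73, 3481]
step 8 (SUB): [7, 4, -74, -3554]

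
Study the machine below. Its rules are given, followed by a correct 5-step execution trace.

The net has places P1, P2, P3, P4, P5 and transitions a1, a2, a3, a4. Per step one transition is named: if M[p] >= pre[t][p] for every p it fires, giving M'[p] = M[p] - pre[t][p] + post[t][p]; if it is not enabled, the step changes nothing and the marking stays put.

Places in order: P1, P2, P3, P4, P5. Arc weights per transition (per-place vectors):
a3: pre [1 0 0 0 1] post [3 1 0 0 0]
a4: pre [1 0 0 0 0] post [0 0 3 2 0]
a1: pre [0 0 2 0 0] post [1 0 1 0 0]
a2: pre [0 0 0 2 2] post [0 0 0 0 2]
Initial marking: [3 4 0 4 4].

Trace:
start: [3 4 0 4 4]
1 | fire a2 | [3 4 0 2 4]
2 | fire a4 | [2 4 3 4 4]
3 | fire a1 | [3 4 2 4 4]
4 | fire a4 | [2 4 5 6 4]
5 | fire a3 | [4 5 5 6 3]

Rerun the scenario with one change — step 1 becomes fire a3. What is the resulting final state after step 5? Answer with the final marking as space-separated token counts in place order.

6 6 5 8 2

(re-executing from step 1 with the substitution; state before step 1: [3 4 0 4 4])
1 | fire a3 | [5 5 0 4 3]
2 | fire a4 | [4 5 3 6 3]
3 | fire a1 | [5 5 2 6 3]
4 | fire a4 | [4 5 5 8 3]
5 | fire a3 | [6 6 5 8 2]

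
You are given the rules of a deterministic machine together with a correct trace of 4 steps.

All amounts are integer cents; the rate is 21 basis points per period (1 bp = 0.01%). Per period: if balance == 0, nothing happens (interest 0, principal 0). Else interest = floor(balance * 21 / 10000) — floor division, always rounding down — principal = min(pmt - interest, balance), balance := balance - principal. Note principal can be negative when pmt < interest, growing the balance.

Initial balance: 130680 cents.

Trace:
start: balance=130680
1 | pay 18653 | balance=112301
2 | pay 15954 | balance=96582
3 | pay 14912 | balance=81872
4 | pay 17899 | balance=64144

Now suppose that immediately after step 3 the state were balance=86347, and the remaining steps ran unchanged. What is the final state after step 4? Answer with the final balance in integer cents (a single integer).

state after step 3 := balance=86347
4 | pay 17899 | balance=68629

68629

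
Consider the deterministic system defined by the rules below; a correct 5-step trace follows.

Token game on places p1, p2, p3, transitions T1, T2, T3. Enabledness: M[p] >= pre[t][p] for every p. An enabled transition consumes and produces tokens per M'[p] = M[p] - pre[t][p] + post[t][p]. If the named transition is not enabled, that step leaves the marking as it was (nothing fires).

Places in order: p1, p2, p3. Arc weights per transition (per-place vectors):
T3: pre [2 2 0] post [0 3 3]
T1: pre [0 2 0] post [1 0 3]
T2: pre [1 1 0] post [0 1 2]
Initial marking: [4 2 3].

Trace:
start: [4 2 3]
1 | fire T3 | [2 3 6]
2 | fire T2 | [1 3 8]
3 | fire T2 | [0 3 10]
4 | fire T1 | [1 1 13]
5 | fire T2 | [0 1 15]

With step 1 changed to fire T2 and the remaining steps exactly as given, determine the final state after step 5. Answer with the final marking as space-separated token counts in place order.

(re-executing from step 1 with the substitution; state before step 1: [4 2 3])
1 | fire T2 | [3 2 5]
2 | fire T2 | [2 2 7]
3 | fire T2 | [1 2 9]
4 | fire T1 | [2 0 12]
5 | fire T2 | [2 0 12]

2 0 12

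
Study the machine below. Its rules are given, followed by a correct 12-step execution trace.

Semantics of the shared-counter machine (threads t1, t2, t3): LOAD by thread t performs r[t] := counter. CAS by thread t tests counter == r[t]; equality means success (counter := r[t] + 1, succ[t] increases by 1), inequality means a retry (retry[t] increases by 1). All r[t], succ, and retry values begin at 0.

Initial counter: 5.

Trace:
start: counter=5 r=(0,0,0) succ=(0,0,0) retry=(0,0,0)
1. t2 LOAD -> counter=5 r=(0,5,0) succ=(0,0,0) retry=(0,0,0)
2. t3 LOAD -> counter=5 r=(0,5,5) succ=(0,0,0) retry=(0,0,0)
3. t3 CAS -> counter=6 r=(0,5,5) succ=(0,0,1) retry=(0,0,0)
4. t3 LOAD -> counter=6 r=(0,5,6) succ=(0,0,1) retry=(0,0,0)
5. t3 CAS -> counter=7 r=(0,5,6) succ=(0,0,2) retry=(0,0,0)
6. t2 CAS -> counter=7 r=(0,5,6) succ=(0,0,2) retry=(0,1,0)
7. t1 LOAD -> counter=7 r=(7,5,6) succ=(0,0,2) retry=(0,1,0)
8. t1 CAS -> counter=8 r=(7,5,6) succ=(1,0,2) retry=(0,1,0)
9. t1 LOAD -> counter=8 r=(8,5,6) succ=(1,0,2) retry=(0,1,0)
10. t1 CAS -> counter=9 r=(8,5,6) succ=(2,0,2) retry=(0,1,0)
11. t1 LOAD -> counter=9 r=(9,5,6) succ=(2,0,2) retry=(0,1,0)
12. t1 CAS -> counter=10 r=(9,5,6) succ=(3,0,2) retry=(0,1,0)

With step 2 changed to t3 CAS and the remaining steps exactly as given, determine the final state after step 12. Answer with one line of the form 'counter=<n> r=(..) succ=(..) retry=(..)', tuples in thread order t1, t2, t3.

(re-executing from step 2 with the substitution; state before step 2: counter=5 r=(0,5,0) succ=(0,0,0) retry=(0,0,0))
2. t3 CAS -> counter=5 r=(0,5,0) succ=(0,0,0) retry=(0,0,1)
3. t3 CAS -> counter=5 r=(0,5,0) succ=(0,0,0) retry=(0,0,2)
4. t3 LOAD -> counter=5 r=(0,5,5) succ=(0,0,0) retry=(0,0,2)
5. t3 CAS -> counter=6 r=(0,5,5) succ=(0,0,1) retry=(0,0,2)
6. t2 CAS -> counter=6 r=(0,5,5) succ=(0,0,1) retry=(0,1,2)
7. t1 LOAD -> counter=6 r=(6,5,5) succ=(0,0,1) retry=(0,1,2)
8. t1 CAS -> counter=7 r=(6,5,5) succ=(1,0,1) retry=(0,1,2)
9. t1 LOAD -> counter=7 r=(7,5,5) succ=(1,0,1) retry=(0,1,2)
10. t1 CAS -> counter=8 r=(7,5,5) succ=(2,0,1) retry=(0,1,2)
11. t1 LOAD -> counter=8 r=(8,5,5) succ=(2,0,1) retry=(0,1,2)
12. t1 CAS -> counter=9 r=(8,5,5) succ=(3,0,1) retry=(0,1,2)

counter=9 r=(8,5,5) succ=(3,0,1) retry=(0,1,2)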